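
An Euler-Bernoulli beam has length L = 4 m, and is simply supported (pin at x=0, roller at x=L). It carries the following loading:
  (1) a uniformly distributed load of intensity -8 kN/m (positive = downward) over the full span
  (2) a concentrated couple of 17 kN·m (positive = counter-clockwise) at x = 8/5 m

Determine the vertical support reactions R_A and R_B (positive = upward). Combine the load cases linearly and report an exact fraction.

Load 1 — uniform load w=-8 kN/m over full span:
  R_A = wL/2 = (-8)·4/2 = -16 kN
  R_B = wL/2 = (-8)·4/2 = -16 kN
Load 2 — applied couple M₀=17 kN·m at a=8/5 m (b=L-a=12/5):
  R_A = M₀/L = 17/4 kN
  R_B = -M₀/L = -17/4 kN
Superposition: R_A = -47/4 kN, R_B = -81/4 kN

R_A = -47/4 kN, R_B = -81/4 kN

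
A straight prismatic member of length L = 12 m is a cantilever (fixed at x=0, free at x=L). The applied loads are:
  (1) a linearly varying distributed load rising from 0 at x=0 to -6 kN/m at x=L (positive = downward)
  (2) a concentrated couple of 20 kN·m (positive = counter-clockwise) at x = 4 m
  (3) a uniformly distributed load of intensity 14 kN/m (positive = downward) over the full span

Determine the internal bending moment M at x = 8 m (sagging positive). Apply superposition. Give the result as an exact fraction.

Load 1 — triangular load w₀=-6 kN/m (0→w₀ over full span):
  M_1 = w₀Lx/2 - w₀L²/3 - w₀x³/(6L) = (-6)·12·8/2 - (-6)·12²/3 - (-6)·8³/(6·12) = 128/3 kN·m
Load 2 — applied couple M₀=20 kN·m at a=4 m (b=L-a=8):
  M_2 = 0  [x>a] = 0 kN·m
Load 3 — uniform load w=14 kN/m over full span:
  M_3 = -w(L-x)²/2 = -14·(12-8)²/2 = -112 kN·m
Superposition: M = Σ M_i = -208/3 kN·m ≈ -69.333333 kN·m

M(8) = -208/3 kN·m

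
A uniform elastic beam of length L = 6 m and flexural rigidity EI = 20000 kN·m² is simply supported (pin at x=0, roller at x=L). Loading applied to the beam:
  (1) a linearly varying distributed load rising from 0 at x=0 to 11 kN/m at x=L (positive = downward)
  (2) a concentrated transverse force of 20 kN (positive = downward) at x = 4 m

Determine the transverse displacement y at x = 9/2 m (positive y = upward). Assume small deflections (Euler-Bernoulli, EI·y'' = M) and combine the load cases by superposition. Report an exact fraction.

Load 1 — triangular load w₀=11 kN/m (0→w₀ over full span):
  y_1 = -w₀x(7L⁴-10L²x²+3x⁴)/(360LEI) = -11·(9/2)·(7·6⁴-10·6²·(9/2)²+3·(9/2)⁴)/(360·6·20000) = -35343/10240000 m
Load 2 — point force P=20 kN at a=4 m (b=L-a=2):
  y_2 = -Pa(L-x)(2Lx-a²-x²)/(6LEI)  [x>a] = -20·4·(6-(9/2))·(2·6·(9/2)-4²-(9/2)²)/(6·6·20000) = -71/24000 m
Superposition: y = Σ y_i = -196909/30720000 m ≈ -0.006410 m

y(9/2) = -196909/30720000 m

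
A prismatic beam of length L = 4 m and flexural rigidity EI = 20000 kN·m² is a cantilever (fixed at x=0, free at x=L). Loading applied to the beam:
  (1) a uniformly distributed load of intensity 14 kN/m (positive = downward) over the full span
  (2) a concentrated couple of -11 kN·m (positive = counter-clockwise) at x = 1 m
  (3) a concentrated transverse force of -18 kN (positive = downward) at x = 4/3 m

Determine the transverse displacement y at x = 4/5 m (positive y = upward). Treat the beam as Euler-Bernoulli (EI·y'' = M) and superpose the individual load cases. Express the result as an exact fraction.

y(4/5) = -6721/4687500 m

Load 1 — uniform load w=14 kN/m over full span:
  y_1 = -wx²(x²-4Lx+6L²)/(24EI) = -14·(4/5)²·((4/5)²-4·4·(4/5)+6·4²)/(24·20000) = -1834/1171875 m
Load 2 — applied couple M₀=-11 kN·m at a=1 m (b=L-a=3):
  y_2 = M₀x²/(2EI)  [x≤a] = (-11)·(4/5)²/(2·20000) = -11/62500 m
Load 3 — point force P=-18 kN at a=4/3 m (b=L-a=8/3):
  y_3 = -Px²(3a-x)/(6EI)  [x≤a] = -(-18)·(4/5)²·(3·(4/3)-(4/5))/(6·20000) = 24/78125 m
Superposition: y = Σ y_i = -6721/4687500 m ≈ -0.001434 m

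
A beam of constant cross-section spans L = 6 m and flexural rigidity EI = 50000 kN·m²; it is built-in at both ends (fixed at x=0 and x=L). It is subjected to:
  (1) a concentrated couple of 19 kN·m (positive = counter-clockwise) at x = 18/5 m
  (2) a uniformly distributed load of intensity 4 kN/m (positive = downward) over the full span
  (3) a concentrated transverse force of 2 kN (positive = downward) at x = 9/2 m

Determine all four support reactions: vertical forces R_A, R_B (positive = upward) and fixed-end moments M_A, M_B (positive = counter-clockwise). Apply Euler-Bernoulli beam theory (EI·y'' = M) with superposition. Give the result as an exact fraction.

Load 1 — applied couple M₀=19 kN·m at a=18/5 m (b=L-a=12/5):
  R_A = 6M₀ab/L³ = 6·19·(18/5)·(12/5)/6³ = 114/25 kN
  M_A = M₀b(2a-b)/L² = 19·(12/5)·(2·(18/5)-(12/5))/6² = 152/25 kN·m
  R_B = -6M₀ab/L³ = -6·19·(18/5)·(12/5)/6³ = -114/25 kN
  M_B = M₀a(2b-a)/L² = 19·(18/5)·(2·(12/5)-(18/5))/6² = 57/25 kN·m
Load 2 — uniform load w=4 kN/m over full span:
  R_A = wL/2 = 4·6/2 = 12 kN
  M_A = wL²/12 = 4·6²/12 = 12 kN·m
  R_B = wL/2 = 4·6/2 = 12 kN
  M_B = -wL²/12 = -4·6²/12 = -12 kN·m
Load 3 — point force P=2 kN at a=9/2 m (b=L-a=3/2):
  R_A = Pb²(3a+b)/L³ = 2·(3/2)²·(3·(9/2)+(3/2))/6³ = 5/16 kN
  M_A = Pab²/L² = 2·(9/2)·(3/2)²/6² = 9/16 kN·m
  R_B = Pa²(a+3b)/L³ = 2·(9/2)²·((9/2)+3·(3/2))/6³ = 27/16 kN
  M_B = -Pa²b/L² = -2·(9/2)²·(3/2)/6² = -27/16 kN·m
Superposition: R_A = 6749/400 kN, M_A = 7457/400 kN·m, R_B = 3651/400 kN, M_B = -4563/400 kN·m

R_A = 6749/400 kN, M_A = 7457/400 kN·m, R_B = 3651/400 kN, M_B = -4563/400 kN·m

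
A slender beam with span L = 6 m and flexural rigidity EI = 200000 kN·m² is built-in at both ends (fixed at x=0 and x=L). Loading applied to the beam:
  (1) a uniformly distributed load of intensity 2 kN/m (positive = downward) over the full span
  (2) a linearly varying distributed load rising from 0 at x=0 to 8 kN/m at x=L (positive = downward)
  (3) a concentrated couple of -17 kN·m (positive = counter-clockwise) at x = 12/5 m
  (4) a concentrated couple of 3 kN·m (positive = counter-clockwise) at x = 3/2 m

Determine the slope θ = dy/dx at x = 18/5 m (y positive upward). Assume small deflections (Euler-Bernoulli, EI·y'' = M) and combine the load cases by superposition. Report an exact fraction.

θ(18/5) = 12921/500000000 rad

Load 1 — uniform load w=2 kN/m over full span:
  θ_1 = -wx(L-x)(L-2x)/(12EI) = -2·(18/5)·(6-(18/5))·(6-2·(18/5))/(12·200000) = 27/3125000 rad
Load 2 — triangular load w₀=8 kN/m (0→w₀ over full span):
  θ_2 = -w₀(2x(L-x)(L-2x)(x+2L)+x²(L-x)²)/(120LEI) = -8·(2·(18/5)·(6-(18/5))·(6-2·(18/5))·((18/5)+2·6)+(18/5)²·(6-(18/5))²)/(120·6·200000) = 27/1953125 rad
Load 3 — applied couple M₀=-17 kN·m at a=12/5 m (b=L-a=18/5):
  θ_3 = (R_Ax²/2 - M_Ax - M₀(x-a))/EI  [x>a] with R_A=-102/25, M_A=-51/25 = ((-102/25)·(18/5)²/2 - (-51/25)·(18/5) - (-17)·((18/5)-(12/5)))/200000 = 51/7812500 rad
Load 4 — applied couple M₀=3 kN·m at a=3/2 m (b=L-a=9/2):
  θ_4 = (R_Ax²/2 - M_Ax - M₀(x-a))/EI  [x>a] with R_A=9/16, M_A=-9/16 = ((9/16)·(18/5)²/2 - (-9/16)·(18/5) - 3·((18/5)-(3/2)))/200000 = -63/20000000 rad
Superposition: θ = Σ θ_i = 12921/500000000 rad ≈ 0.000026 rad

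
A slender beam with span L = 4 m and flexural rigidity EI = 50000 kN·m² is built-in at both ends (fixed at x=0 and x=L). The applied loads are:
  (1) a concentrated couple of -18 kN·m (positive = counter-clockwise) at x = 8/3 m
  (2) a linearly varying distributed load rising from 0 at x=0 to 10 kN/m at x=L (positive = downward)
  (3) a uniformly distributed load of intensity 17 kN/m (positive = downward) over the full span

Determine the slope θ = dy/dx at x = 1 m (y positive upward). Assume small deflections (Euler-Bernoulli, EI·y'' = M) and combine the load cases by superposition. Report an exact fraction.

Load 1 — applied couple M₀=-18 kN·m at a=8/3 m (b=L-a=4/3):
  θ_1 = (R_Ax²/2 - M_Ax)/EI  [x≤a] with R_A=-6, M_A=-6 = ((-6)·1²/2 - (-6)·1)/50000 = 3/50000 rad
Load 2 — triangular load w₀=10 kN/m (0→w₀ over full span):
  θ_2 = -w₀(2x(L-x)(L-2x)(x+2L)+x²(L-x)²)/(120LEI) = -10·(2·1·(4-1)·(4-2·1)·(1+2·4)+1²·(4-1)²)/(120·4·50000) = -39/800000 rad
Load 3 — uniform load w=17 kN/m over full span:
  θ_3 = -wx(L-x)(L-2x)/(12EI) = -17·1·(4-1)·(4-2·1)/(12·50000) = -17/100000 rad
Superposition: θ = Σ θ_i = -127/800000 rad ≈ -0.000159 rad

θ(1) = -127/800000 rad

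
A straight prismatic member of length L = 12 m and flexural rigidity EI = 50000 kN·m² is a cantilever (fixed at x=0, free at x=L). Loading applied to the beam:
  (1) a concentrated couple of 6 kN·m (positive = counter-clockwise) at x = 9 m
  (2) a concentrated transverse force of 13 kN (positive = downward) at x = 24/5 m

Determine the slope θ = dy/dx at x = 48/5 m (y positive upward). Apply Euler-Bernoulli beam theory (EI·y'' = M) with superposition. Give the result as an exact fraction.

Load 1 — applied couple M₀=6 kN·m at a=9 m (b=L-a=3):
  θ_1 = M₀a/EI  [x>a] = 6·9/50000 = 27/25000 rad
Load 2 — point force P=13 kN at a=24/5 m (b=L-a=36/5):
  θ_2 = -Pa²/(2EI)  [x>a] = -13·(24/5)²/(2·50000) = -234/78125 rad
Superposition: θ = Σ θ_i = -1197/625000 rad ≈ -0.001915 rad

θ(48/5) = -1197/625000 rad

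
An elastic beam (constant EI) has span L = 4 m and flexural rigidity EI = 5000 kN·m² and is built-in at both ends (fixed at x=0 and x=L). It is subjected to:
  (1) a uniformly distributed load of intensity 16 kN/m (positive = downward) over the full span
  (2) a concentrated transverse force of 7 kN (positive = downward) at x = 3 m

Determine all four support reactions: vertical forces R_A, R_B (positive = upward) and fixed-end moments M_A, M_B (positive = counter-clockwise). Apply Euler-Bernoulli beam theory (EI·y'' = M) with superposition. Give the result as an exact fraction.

R_A = 1059/32 kN, M_A = 1087/48 kN·m, R_B = 1213/32 kN, M_B = -1213/48 kN·m

Load 1 — uniform load w=16 kN/m over full span:
  R_A = wL/2 = 16·4/2 = 32 kN
  M_A = wL²/12 = 16·4²/12 = 64/3 kN·m
  R_B = wL/2 = 16·4/2 = 32 kN
  M_B = -wL²/12 = -16·4²/12 = -64/3 kN·m
Load 2 — point force P=7 kN at a=3 m (b=L-a=1):
  R_A = Pb²(3a+b)/L³ = 7·1²·(3·3+1)/4³ = 35/32 kN
  M_A = Pab²/L² = 7·3·1²/4² = 21/16 kN·m
  R_B = Pa²(a+3b)/L³ = 7·3²·(3+3·1)/4³ = 189/32 kN
  M_B = -Pa²b/L² = -7·3²·1/4² = -63/16 kN·m
Superposition: R_A = 1059/32 kN, M_A = 1087/48 kN·m, R_B = 1213/32 kN, M_B = -1213/48 kN·m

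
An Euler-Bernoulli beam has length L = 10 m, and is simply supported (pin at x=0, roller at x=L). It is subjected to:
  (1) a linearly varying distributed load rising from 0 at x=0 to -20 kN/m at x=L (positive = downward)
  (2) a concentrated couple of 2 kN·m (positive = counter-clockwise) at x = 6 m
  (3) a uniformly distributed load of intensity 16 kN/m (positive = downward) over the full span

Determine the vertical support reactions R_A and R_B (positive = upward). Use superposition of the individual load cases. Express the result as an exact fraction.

Load 1 — triangular load w₀=-20 kN/m (0→w₀ over full span):
  R_A = w₀L/6 = (-20)·10/6 = -100/3 kN
  R_B = w₀L/3 = (-20)·10/3 = -200/3 kN
Load 2 — applied couple M₀=2 kN·m at a=6 m (b=L-a=4):
  R_A = M₀/L = 2/10 = 1/5 kN
  R_B = -M₀/L = -2/10 = -1/5 kN
Load 3 — uniform load w=16 kN/m over full span:
  R_A = wL/2 = 16·10/2 = 80 kN
  R_B = wL/2 = 16·10/2 = 80 kN
Superposition: R_A = 703/15 kN, R_B = 197/15 kN

R_A = 703/15 kN, R_B = 197/15 kN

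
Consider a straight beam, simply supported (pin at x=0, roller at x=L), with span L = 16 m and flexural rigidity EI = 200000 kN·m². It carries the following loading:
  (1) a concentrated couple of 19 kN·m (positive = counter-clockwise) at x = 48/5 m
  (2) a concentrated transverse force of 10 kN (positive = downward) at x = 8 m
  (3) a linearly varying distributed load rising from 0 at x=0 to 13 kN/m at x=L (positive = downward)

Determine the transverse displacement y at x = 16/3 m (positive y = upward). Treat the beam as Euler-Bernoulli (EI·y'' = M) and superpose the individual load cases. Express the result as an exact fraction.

Load 1 — applied couple M₀=19 kN·m at a=48/5 m (b=L-a=32/5):
  y_1 = (M₀x³/(6L)+C₁x)/EI  [x≤a] with C₁=M₀(3b²-L²)/(6L)=-1976/75 = (19·(16/3)³/(6·16)+(-1976/75)·(16/3))/200000 = -3496/6328125 m
Load 2 — point force P=10 kN at a=8 m (b=L-a=8):
  y_2 = -Pbx(L²-b²-x²)/(6LEI)  [x≤a] = -10·8·(16/3)·(16²-8²-(16/3)²)/(6·16·200000) = -184/50625 m
Load 3 — triangular load w₀=13 kN/m (0→w₀ over full span):
  y_3 = -w₀x(7L⁴-10L²x²+3x⁴)/(360LEI) = -13·(16/3)·(7·16⁴-10·16²·(16/3)²+3·(16/3)⁴)/(360·16·200000) = -53248/2278125 m
Superposition: y = Σ y_i = -1569664/56953125 m ≈ -0.027561 m

y(16/3) = -1569664/56953125 m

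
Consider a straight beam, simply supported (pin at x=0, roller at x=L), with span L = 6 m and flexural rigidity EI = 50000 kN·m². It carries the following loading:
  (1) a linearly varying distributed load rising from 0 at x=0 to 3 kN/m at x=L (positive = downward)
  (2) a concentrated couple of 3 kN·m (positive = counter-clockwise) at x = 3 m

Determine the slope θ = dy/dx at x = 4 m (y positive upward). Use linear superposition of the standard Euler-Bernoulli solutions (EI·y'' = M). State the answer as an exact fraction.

θ(4) = 379/3000000 rad

Load 1 — triangular load w₀=3 kN/m (0→w₀ over full span):
  θ_1 = -w₀(7L⁴-30L²x²+15x⁴)/(360LEI) = -3·(7·6⁴-30·6²·4²+15·4⁴)/(360·6·50000) = 91/750000 rad
Load 2 — applied couple M₀=3 kN·m at a=3 m (b=L-a=3):
  θ_2 = (M₀x²/(2L)-M₀(x-a)+C₁)/EI  [x>a] with C₁=M₀(3b²-L²)/(6L)=-3/4 = (3·4²/(2·6)-3·(4-3)+(-3/4))/50000 = 1/200000 rad
Superposition: θ = Σ θ_i = 379/3000000 rad ≈ 0.000126 rad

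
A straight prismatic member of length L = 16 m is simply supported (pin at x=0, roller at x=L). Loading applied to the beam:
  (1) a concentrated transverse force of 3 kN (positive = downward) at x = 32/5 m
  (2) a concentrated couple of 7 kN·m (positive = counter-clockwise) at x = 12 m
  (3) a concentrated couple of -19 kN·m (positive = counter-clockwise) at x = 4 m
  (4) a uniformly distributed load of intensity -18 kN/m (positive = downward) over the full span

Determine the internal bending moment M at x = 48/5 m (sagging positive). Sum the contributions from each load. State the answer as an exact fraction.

M(48/5) = -13337/25 kN·m

Load 1 — point force P=3 kN at a=32/5 m (b=L-a=48/5):
  M_1 = Pa(L-x)/L  [x>a] = 3·(32/5)·(16-(48/5))/16 = 192/25 kN·m
Load 2 — applied couple M₀=7 kN·m at a=12 m (b=L-a=4):
  M_2 = M₀x/L  [x≤a] = 7·(48/5)/16 = 21/5 kN·m
Load 3 — applied couple M₀=-19 kN·m at a=4 m (b=L-a=12):
  M_3 = M₀x/L - M₀  [x>a] = (-19)·(48/5)/16 - (-19) = 38/5 kN·m
Load 4 — uniform load w=-18 kN/m over full span:
  M_4 = wx(L-x)/2 = (-18)·(48/5)·(16-(48/5))/2 = -13824/25 kN·m
Superposition: M = Σ M_i = -13337/25 kN·m ≈ -533.480000 kN·m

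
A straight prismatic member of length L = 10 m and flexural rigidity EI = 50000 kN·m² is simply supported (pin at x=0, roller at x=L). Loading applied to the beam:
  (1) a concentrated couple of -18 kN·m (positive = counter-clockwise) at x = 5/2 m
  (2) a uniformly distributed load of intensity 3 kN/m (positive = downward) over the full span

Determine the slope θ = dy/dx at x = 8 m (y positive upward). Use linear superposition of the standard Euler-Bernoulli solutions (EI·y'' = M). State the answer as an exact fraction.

θ(8) = 4791/2000000 rad

Load 1 — applied couple M₀=-18 kN·m at a=5/2 m (b=L-a=15/2):
  θ_1 = (M₀x²/(2L)-M₀(x-a)+C₁)/EI  [x>a] with C₁=M₀(3b²-L²)/(6L)=-165/8 = ((-18)·8²/(2·10)-(-18)·(8-(5/2))+(-165/8))/50000 = 831/2000000 rad
Load 2 — uniform load w=3 kN/m over full span:
  θ_2 = -w(L³-6Lx²+4x³)/(24EI) = -3·(10³-6·10·8²+4·8³)/(24·50000) = 99/50000 rad
Superposition: θ = Σ θ_i = 4791/2000000 rad ≈ 0.002396 rad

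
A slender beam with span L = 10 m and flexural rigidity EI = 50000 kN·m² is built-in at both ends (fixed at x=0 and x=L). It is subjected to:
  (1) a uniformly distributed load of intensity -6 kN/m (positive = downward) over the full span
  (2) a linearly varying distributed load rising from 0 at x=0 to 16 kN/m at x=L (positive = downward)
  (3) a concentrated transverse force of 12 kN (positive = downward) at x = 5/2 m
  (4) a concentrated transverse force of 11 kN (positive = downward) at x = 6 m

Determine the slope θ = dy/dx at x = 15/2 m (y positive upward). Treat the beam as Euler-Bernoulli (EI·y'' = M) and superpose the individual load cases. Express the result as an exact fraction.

Load 1 — uniform load w=-6 kN/m over full span:
  θ_1 = -wx(L-x)(L-2x)/(12EI) = -(-6)·(15/2)·(10-(15/2))·(10-2·(15/2))/(12·50000) = -3/3200 rad
Load 2 — triangular load w₀=16 kN/m (0→w₀ over full span):
  θ_2 = -w₀(2x(L-x)(L-2x)(x+2L)+x²(L-x)²)/(120LEI) = -16·(2·(15/2)·(10-(15/2))·(10-2·(15/2))·((15/2)+2·10)+(15/2)²·(10-(15/2))²)/(120·10·50000) = 41/32000 rad
Load 3 — point force P=12 kN at a=5/2 m (b=L-a=15/2):
  θ_3 = Pa²(L-x)(2bL-(3b+a)(L-x))/(2L³EI)  [x>a] = 12·(5/2)²·(10-(15/2))·(2·(15/2)·10-(3·(15/2)+(5/2))·(10-(15/2)))/(2·10³·50000) = 21/128000 rad
Load 4 — point force P=11 kN at a=6 m (b=L-a=4):
  θ_4 = Pa²(L-x)(2bL-(3b+a)(L-x))/(2L³EI)  [x>a] = 11·6²·(10-(15/2))·(2·4·10-(3·4+6)·(10-(15/2)))/(2·10³·50000) = 693/2000000 rad
Superposition: θ = Σ θ_i = 13669/16000000 rad ≈ 0.000854 rad

θ(15/2) = 13669/16000000 rad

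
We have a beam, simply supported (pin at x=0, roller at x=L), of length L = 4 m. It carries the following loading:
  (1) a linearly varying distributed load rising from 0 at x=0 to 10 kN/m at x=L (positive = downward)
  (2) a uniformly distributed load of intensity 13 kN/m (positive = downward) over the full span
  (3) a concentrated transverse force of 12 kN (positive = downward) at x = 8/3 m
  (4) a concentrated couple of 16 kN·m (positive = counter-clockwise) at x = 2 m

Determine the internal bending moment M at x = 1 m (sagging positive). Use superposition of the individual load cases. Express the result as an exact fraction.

M(1) = 135/4 kN·m

Load 1 — triangular load w₀=10 kN/m (0→w₀ over full span):
  M_1 = w₀Lx/6 - w₀x³/(6L) = 10·4·1/6 - 10·1³/(6·4) = 25/4 kN·m
Load 2 — uniform load w=13 kN/m over full span:
  M_2 = wx(L-x)/2 = 13·1·(4-1)/2 = 39/2 kN·m
Load 3 — point force P=12 kN at a=8/3 m (b=L-a=4/3):
  M_3 = Pbx/L  [x≤a] = 12·(4/3)·1/4 = 4 kN·m
Load 4 — applied couple M₀=16 kN·m at a=2 m (b=L-a=2):
  M_4 = M₀x/L  [x≤a] = 16·1/4 = 4 kN·m
Superposition: M = Σ M_i = 135/4 kN·m ≈ 33.750000 kN·m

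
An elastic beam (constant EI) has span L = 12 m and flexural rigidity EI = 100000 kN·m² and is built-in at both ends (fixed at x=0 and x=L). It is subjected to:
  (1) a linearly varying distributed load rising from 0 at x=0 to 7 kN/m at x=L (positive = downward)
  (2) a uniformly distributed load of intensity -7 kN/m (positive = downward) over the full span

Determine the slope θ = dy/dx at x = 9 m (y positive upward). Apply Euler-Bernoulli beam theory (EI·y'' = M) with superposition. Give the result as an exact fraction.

θ(9) = -7371/16000000 rad

Load 1 — triangular load w₀=7 kN/m (0→w₀ over full span):
  θ_1 = -w₀(2x(L-x)(L-2x)(x+2L)+x²(L-x)²)/(120LEI) = -7·(2·9·(12-9)·(12-2·9)·(9+2·12)+9²·(12-9)²)/(120·12·100000) = 7749/16000000 rad
Load 2 — uniform load w=-7 kN/m over full span:
  θ_2 = -wx(L-x)(L-2x)/(12EI) = -(-7)·9·(12-9)·(12-2·9)/(12·100000) = -189/200000 rad
Superposition: θ = Σ θ_i = -7371/16000000 rad ≈ -0.000461 rad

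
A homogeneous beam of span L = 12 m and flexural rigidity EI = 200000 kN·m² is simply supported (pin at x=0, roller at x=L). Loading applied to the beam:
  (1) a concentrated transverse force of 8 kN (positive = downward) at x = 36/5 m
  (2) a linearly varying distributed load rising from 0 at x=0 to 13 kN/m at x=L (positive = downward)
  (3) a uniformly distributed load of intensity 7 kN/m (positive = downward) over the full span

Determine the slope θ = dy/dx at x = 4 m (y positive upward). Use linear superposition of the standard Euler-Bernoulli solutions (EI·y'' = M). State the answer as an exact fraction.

Load 1 — point force P=8 kN at a=36/5 m (b=L-a=24/5):
  θ_1 = -Pb(L²-b²-3x²)/(6LEI)  [x≤a] = -8·(24/5)·(12²-(24/5)²-3·4²)/(6·12·200000) = -76/390625 rad
Load 2 — triangular load w₀=13 kN/m (0→w₀ over full span):
  θ_2 = -w₀(7L⁴-30L²x²+15x⁴)/(360LEI) = -13·(7·12⁴-30·12²·4²+15·4⁴)/(360·12·200000) = -169/140625 rad
Load 3 — uniform load w=7 kN/m over full span:
  θ_3 = -w(L³-6Lx²+4x³)/(24EI) = -7·(12³-6·12·4²+4·4³)/(24·200000) = -91/75000 rad
Superposition: θ = Σ θ_i = -73397/28125000 rad ≈ -0.002610 rad

θ(4) = -73397/28125000 rad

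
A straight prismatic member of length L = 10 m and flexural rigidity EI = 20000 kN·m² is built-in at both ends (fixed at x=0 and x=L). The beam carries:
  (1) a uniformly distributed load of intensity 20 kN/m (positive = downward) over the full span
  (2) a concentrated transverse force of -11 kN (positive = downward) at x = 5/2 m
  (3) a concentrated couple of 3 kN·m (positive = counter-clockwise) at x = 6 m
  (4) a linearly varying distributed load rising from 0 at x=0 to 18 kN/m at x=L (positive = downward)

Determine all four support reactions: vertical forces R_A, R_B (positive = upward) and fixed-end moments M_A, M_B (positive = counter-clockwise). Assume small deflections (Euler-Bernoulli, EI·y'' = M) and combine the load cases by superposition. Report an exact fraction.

Load 1 — uniform load w=20 kN/m over full span:
  R_A = wL/2 = 20·10/2 = 100 kN
  M_A = wL²/12 = 20·10²/12 = 500/3 kN·m
  R_B = wL/2 = 20·10/2 = 100 kN
  M_B = -wL²/12 = -20·10²/12 = -500/3 kN·m
Load 2 — point force P=-11 kN at a=5/2 m (b=L-a=15/2):
  R_A = Pb²(3a+b)/L³ = (-11)·(15/2)²·(3·(5/2)+(15/2))/10³ = -297/32 kN
  M_A = Pab²/L² = (-11)·(5/2)·(15/2)²/10² = -495/32 kN·m
  R_B = Pa²(a+3b)/L³ = (-11)·(5/2)²·((5/2)+3·(15/2))/10³ = -55/32 kN
  M_B = -Pa²b/L² = -(-11)·(5/2)²·(15/2)/10² = 165/32 kN·m
Load 3 — applied couple M₀=3 kN·m at a=6 m (b=L-a=4):
  R_A = 6M₀ab/L³ = 6·3·6·4/10³ = 54/125 kN
  M_A = M₀b(2a-b)/L² = 3·4·(2·6-4)/10² = 24/25 kN·m
  R_B = -6M₀ab/L³ = -6·3·6·4/10³ = -54/125 kN
  M_B = M₀a(2b-a)/L² = 3·6·(2·4-6)/10² = 9/25 kN·m
Load 4 — triangular load w₀=18 kN/m (0→w₀ over full span):
  R_A = 3w₀L/20 = 3·18·10/20 = 27 kN
  M_A = w₀L²/30 = 18·10²/30 = 60 kN·m
  R_B = 7w₀L/20 = 7·18·10/20 = 63 kN
  M_B = -w₀L²/20 = -18·10²/20 = -90 kN·m
Superposition: R_A = 472603/4000 kN, M_A = 509179/2400 kN·m, R_B = 643397/4000 kN, M_B = -602761/2400 kN·m

R_A = 472603/4000 kN, M_A = 509179/2400 kN·m, R_B = 643397/4000 kN, M_B = -602761/2400 kN·m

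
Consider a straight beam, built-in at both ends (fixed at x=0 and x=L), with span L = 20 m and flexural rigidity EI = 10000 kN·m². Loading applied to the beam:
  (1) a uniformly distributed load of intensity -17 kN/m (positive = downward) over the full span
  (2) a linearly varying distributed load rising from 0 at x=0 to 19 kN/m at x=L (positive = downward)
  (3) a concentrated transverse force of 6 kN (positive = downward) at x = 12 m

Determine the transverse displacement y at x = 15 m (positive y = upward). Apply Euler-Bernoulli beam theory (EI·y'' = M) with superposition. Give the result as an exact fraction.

y(15) = 8961/64000 m

Load 1 — uniform load w=-17 kN/m over full span:
  y_1 = -wx²(L-x)²/(24EI) = -(-17)·15²·(20-15)²/(24·10000) = 51/128 m
Load 2 — triangular load w₀=19 kN/m (0→w₀ over full span):
  y_2 = -w₀x²(L-x)²(x+2L)/(120LEI) = -19·15²·(20-15)²·(15+2·20)/(120·20·10000) = -627/2560 m
Load 3 — point force P=6 kN at a=12 m (b=L-a=8):
  y_3 = -Pa²(L-x)²(3bL-(3b+a)(L-x))/(6L³EI)  [x>a] = -6·12²·(20-15)²·(3·8·20-(3·8+12)·(20-15))/(6·20³·10000) = -27/2000 m
Superposition: y = Σ y_i = 8961/64000 m ≈ 0.140016 m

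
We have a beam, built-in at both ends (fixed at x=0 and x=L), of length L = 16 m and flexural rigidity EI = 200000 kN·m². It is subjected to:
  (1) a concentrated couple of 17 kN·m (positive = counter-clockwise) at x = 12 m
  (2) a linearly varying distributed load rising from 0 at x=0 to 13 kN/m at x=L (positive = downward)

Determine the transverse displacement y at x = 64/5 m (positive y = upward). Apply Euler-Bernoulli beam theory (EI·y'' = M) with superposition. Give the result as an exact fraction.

y(64/5) = -3115763/1171875000 m

Load 1 — applied couple M₀=17 kN·m at a=12 m (b=L-a=4):
  y_1 = (R_Ax³/6 - M_Ax²/2 - M₀(x-a)²/2)/EI  [x>a] with R_A=153/128, M_A=85/16 = ((153/128)·(64/5)³/6 - (85/16)·(64/5)²/2 - 17·((64/5)-12)²/2)/200000 = -357/3125000 m
Load 2 — triangular load w₀=13 kN/m (0→w₀ over full span):
  y_2 = -w₀x²(L-x)²(x+2L)/(120LEI) = -13·(64/5)²·(16-(64/5))²·((64/5)+2·16)/(120·16·200000) = -372736/146484375 m
Superposition: y = Σ y_i = -3115763/1171875000 m ≈ -0.002659 m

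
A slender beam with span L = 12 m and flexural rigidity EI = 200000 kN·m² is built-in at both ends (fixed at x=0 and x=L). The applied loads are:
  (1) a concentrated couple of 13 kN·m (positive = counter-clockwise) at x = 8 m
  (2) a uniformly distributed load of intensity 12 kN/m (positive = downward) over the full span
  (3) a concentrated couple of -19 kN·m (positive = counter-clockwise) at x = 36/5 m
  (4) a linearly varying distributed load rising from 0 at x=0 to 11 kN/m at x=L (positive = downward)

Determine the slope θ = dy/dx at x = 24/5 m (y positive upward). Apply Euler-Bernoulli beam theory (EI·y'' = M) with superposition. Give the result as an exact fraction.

Load 1 — applied couple M₀=13 kN·m at a=8 m (b=L-a=4):
  θ_1 = (R_Ax²/2 - M_Ax)/EI  [x≤a] with R_A=13/9, M_A=13/3 = ((13/9)·(24/5)²/2 - (13/3)·(24/5))/200000 = -13/625000 rad
Load 2 — uniform load w=12 kN/m over full span:
  θ_2 = -wx(L-x)(L-2x)/(12EI) = -12·(24/5)·(12-(24/5))·(12-2·(24/5))/(12·200000) = -162/390625 rad
Load 3 — applied couple M₀=-19 kN·m at a=36/5 m (b=L-a=24/5):
  θ_3 = (R_Ax²/2 - M_Ax)/EI  [x≤a] with R_A=-57/25, M_A=-152/25 = ((-57/25)·(24/5)²/2 - (-152/25)·(24/5))/200000 = 57/3906250 rad
Load 4 — triangular load w₀=11 kN/m (0→w₀ over full span):
  θ_4 = -w₀(2x(L-x)(L-2x)(x+2L)+x²(L-x)²)/(120LEI) = -11·(2·(24/5)·(12-(24/5))·(12-2·(24/5))·((24/5)+2·12)+(24/5)²·(12-(24/5))²)/(120·12·200000) = -891/3906250 rad
Superposition: θ = Σ θ_i = -10141/15625000 rad ≈ -0.000649 rad

θ(24/5) = -10141/15625000 rad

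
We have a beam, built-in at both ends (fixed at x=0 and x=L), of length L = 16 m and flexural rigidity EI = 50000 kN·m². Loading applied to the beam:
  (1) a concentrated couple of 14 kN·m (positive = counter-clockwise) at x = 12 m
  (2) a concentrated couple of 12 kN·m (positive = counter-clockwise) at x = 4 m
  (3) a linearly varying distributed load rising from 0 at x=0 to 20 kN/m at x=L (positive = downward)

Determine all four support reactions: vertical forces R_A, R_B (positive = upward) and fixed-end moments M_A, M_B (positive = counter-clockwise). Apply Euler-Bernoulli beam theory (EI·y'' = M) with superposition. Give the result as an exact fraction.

R_A = 3189/64 kN, M_A = 4147/24 kN·m, R_B = 7051/64 kN, M_B = -2039/8 kN·m

Load 1 — applied couple M₀=14 kN·m at a=12 m (b=L-a=4):
  R_A = 6M₀ab/L³ = 6·14·12·4/16³ = 63/64 kN
  M_A = M₀b(2a-b)/L² = 14·4·(2·12-4)/16² = 35/8 kN·m
  R_B = -6M₀ab/L³ = -6·14·12·4/16³ = -63/64 kN
  M_B = M₀a(2b-a)/L² = 14·12·(2·4-12)/16² = -21/8 kN·m
Load 2 — applied couple M₀=12 kN·m at a=4 m (b=L-a=12):
  R_A = 6M₀ab/L³ = 6·12·4·12/16³ = 27/32 kN
  M_A = M₀b(2a-b)/L² = 12·12·(2·4-12)/16² = -9/4 kN·m
  R_B = -6M₀ab/L³ = -6·12·4·12/16³ = -27/32 kN
  M_B = M₀a(2b-a)/L² = 12·4·(2·12-4)/16² = 15/4 kN·m
Load 3 — triangular load w₀=20 kN/m (0→w₀ over full span):
  R_A = 3w₀L/20 = 3·20·16/20 = 48 kN
  M_A = w₀L²/30 = 20·16²/30 = 512/3 kN·m
  R_B = 7w₀L/20 = 7·20·16/20 = 112 kN
  M_B = -w₀L²/20 = -20·16²/20 = -256 kN·m
Superposition: R_A = 3189/64 kN, M_A = 4147/24 kN·m, R_B = 7051/64 kN, M_B = -2039/8 kN·m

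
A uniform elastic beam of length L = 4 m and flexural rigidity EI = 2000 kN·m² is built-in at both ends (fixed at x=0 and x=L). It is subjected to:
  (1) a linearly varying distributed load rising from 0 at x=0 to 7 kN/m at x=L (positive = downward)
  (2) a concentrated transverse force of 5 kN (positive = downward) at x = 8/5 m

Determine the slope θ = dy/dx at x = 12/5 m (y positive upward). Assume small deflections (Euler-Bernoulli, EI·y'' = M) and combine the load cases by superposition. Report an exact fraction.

θ(12/5) = 12/15625 rad

Load 1 — triangular load w₀=7 kN/m (0→w₀ over full span):
  θ_1 = -w₀(2x(L-x)(L-2x)(x+2L)+x²(L-x)²)/(120LEI) = -7·(2·(12/5)·(4-(12/5))·(4-2·(12/5))·((12/5)+2·4)+(12/5)²·(4-(12/5))²)/(120·4·2000) = 28/78125 rad
Load 2 — point force P=5 kN at a=8/5 m (b=L-a=12/5):
  θ_2 = Pa²(L-x)(2bL-(3b+a)(L-x))/(2L³EI)  [x>a] = 5·(8/5)²·(4-(12/5))·(2·(12/5)·4-(3·(12/5)+(8/5))·(4-(12/5)))/(2·4³·2000) = 32/78125 rad
Superposition: θ = Σ θ_i = 12/15625 rad ≈ 0.000768 rad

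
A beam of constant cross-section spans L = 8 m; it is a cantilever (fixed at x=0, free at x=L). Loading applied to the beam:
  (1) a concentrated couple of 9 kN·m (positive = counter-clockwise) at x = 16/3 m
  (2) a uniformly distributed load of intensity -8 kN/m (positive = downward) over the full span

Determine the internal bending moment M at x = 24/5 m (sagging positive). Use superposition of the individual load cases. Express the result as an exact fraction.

M(24/5) = 1249/25 kN·m

Load 1 — applied couple M₀=9 kN·m at a=16/3 m (b=L-a=8/3):
  M_1 = M₀  [x≤a] = 9 = 9 kN·m
Load 2 — uniform load w=-8 kN/m over full span:
  M_2 = -w(L-x)²/2 = -(-8)·(8-(24/5))²/2 = 1024/25 kN·m
Superposition: M = Σ M_i = 1249/25 kN·m ≈ 49.960000 kN·m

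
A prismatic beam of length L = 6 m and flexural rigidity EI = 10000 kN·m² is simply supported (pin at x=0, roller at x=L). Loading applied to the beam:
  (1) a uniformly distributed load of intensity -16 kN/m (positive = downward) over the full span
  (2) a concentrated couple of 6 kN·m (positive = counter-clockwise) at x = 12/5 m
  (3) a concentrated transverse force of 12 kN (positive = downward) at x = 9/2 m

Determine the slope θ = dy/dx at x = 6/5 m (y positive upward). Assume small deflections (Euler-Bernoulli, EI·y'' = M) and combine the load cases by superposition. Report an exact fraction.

Load 1 — uniform load w=-16 kN/m over full span:
  θ_1 = -w(L³-6Lx²+4x³)/(24EI) = -(-16)·(6³-6·6·(6/5)²+4·(6/5)³)/(24·10000) = 891/78125 rad
Load 2 — applied couple M₀=6 kN·m at a=12/5 m (b=L-a=18/5):
  θ_2 = (M₀x²/(2L)+C₁)/EI  [x≤a] with C₁=M₀(3b²-L²)/(6L)=12/25 = (6·(6/5)²/(2·6)+(12/25))/10000 = 3/25000 rad
Load 3 — point force P=12 kN at a=9/2 m (b=L-a=3/2):
  θ_3 = -Pb(L²-b²-3x²)/(6LEI)  [x≤a] = -12·(3/2)·(6²-(3/2)²-3·(6/5)²)/(6·6·10000) = -2943/2000000 rad
Superposition: θ = Σ θ_i = 100533/10000000 rad ≈ 0.010053 rad

θ(6/5) = 100533/10000000 rad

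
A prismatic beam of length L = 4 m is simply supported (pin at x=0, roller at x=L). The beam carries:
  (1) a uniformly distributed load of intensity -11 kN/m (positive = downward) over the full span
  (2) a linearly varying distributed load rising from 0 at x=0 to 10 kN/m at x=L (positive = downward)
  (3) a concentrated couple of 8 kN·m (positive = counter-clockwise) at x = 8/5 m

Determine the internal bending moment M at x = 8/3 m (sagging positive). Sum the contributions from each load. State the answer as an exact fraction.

Load 1 — uniform load w=-11 kN/m over full span:
  M_1 = wx(L-x)/2 = (-11)·(8/3)·(4-(8/3))/2 = -176/9 kN·m
Load 2 — triangular load w₀=10 kN/m (0→w₀ over full span):
  M_2 = w₀Lx/6 - w₀x³/(6L) = 10·4·(8/3)/6 - 10·(8/3)³/(6·4) = 800/81 kN·m
Load 3 — applied couple M₀=8 kN·m at a=8/5 m (b=L-a=12/5):
  M_3 = M₀x/L - M₀  [x>a] = 8·(8/3)/4 - 8 = -8/3 kN·m
Superposition: M = Σ M_i = -1000/81 kN·m ≈ -12.345679 kN·m

M(8/3) = -1000/81 kN·m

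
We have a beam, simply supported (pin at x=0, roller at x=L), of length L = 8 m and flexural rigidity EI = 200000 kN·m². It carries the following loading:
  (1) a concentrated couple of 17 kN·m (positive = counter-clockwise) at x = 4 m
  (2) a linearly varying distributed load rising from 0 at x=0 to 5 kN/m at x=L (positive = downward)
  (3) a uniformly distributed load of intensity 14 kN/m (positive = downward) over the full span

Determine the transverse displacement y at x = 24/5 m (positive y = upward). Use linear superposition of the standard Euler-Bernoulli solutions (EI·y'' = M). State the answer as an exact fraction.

Load 1 — applied couple M₀=17 kN·m at a=4 m (b=L-a=4):
  y_1 = (M₀x³/(6L)-M₀(x-a)²/2+C₁x)/EI  [x>a] with C₁=M₀(3b²-L²)/(6L)=-17/3 = (17·(24/5)³/(6·8)-17·((24/5)-4)²/2+(-17/3)·(24/5))/200000 = 51/1562500 m
Load 2 — triangular load w₀=5 kN/m (0→w₀ over full span):
  y_2 = -w₀x(7L⁴-10L²x²+3x⁴)/(360LEI) = -5·(24/5)·(7·8⁴-10·8²·(24/5)²+3·(24/5)⁴)/(360·8·200000) = -18944/29296875 m
Load 3 — uniform load w=14 kN/m over full span:
  y_3 = -wx(L³-2Lx²+x³)/(24EI) = -14·(24/5)·(8³-2·8·(24/5)²+(24/5)³)/(24·200000) = -6944/1953125 m
Superposition: y = Σ y_i = -488591/117187500 m ≈ -0.004169 m

y(24/5) = -488591/117187500 m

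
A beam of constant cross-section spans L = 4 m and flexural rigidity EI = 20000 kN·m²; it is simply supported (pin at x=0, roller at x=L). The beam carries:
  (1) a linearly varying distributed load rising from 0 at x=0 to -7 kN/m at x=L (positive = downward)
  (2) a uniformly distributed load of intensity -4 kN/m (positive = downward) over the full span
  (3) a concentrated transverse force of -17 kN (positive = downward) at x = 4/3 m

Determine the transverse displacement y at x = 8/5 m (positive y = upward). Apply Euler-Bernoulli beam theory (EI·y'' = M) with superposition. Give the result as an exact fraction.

Load 1 — triangular load w₀=-7 kN/m (0→w₀ over full span):
  y_1 = -w₀x(7L⁴-10L²x²+3x⁴)/(360LEI) = -(-7)·(8/5)·(7·4⁴-10·4²·(8/5)²+3·(8/5)⁴)/(360·4·20000) = 15974/29296875 m
Load 2 — uniform load w=-4 kN/m over full span:
  y_2 = -wx(L³-2Lx²+x³)/(24EI) = -(-4)·(8/5)·(4³-2·4·(8/5)²+(8/5)³)/(24·20000) = 248/390625 m
Load 3 — point force P=-17 kN at a=4/3 m (b=L-a=8/3):
  y_3 = -Pa(L-x)(2Lx-a²-x²)/(6LEI)  [x>a] = -(-17)·(4/3)·(4-(8/5))·(2·4·(8/5)-(4/3)²-(8/5)²)/(6·4·20000) = 2023/2109375 m
Superposition: y = Σ y_i = 564041/263671875 m ≈ 0.002139 m

y(8/5) = 564041/263671875 m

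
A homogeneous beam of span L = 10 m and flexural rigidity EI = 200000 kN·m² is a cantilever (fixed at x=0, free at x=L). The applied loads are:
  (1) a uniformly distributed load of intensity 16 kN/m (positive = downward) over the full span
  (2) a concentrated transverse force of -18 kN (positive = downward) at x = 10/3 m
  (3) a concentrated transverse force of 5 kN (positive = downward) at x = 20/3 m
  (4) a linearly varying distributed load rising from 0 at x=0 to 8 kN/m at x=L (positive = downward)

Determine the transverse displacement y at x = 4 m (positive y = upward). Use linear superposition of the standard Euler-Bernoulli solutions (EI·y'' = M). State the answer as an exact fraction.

y(4) = -182867/5625000 m

Load 1 — uniform load w=16 kN/m over full span:
  y_1 = -wx²(x²-4Lx+6L²)/(24EI) = -16·4²·(4²-4·10·4+6·10²)/(24·200000) = -76/3125 m
Load 2 — point force P=-18 kN at a=10/3 m (b=L-a=20/3):
  y_2 = -Pa²(3x-a)/(6EI)  [x>a] = -(-18)·(10/3)²·(3·4-(10/3))/(6·200000) = 13/9000 m
Load 3 — point force P=5 kN at a=20/3 m (b=L-a=10/3):
  y_3 = -Px²(3a-x)/(6EI)  [x≤a] = -5·4²·(3·(20/3)-4)/(6·200000) = -2/1875 m
Load 4 — triangular load w₀=8 kN/m (0→w₀ over full span):
  y_4 = (w₀Lx³/12-w₀L²x²/6-w₀x⁵/(120L))/EI = (8·10·4³/12-8·10²·4²/6-8·4⁵/(120·10))/200000 = -2008/234375 m
Superposition: y = Σ y_i = -182867/5625000 m ≈ -0.032510 m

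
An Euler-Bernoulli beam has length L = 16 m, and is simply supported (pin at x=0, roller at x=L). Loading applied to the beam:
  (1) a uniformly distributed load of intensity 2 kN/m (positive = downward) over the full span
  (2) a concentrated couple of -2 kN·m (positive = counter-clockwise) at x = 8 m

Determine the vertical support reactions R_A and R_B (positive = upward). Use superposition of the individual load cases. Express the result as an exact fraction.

R_A = 127/8 kN, R_B = 129/8 kN

Load 1 — uniform load w=2 kN/m over full span:
  R_A = wL/2 = 2·16/2 = 16 kN
  R_B = wL/2 = 2·16/2 = 16 kN
Load 2 — applied couple M₀=-2 kN·m at a=8 m (b=L-a=8):
  R_A = M₀/L = (-2)/16 = -1/8 kN
  R_B = -M₀/L = -(-2)/16 = 1/8 kN
Superposition: R_A = 127/8 kN, R_B = 129/8 kN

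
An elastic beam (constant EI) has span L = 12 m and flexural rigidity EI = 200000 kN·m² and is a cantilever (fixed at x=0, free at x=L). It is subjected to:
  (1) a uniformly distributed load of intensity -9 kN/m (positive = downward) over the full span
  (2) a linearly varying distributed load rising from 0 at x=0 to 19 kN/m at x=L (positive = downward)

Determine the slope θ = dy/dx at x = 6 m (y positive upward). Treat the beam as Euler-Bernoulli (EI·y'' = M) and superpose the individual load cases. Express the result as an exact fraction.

θ(6) = -99/16000 rad

Load 1 — uniform load w=-9 kN/m over full span:
  θ_1 = -wx(x²-3Lx+3L²)/(6EI) = -(-9)·6·(6²-3·12·6+3·12²)/(6·200000) = 567/50000 rad
Load 2 — triangular load w₀=19 kN/m (0→w₀ over full span):
  θ_2 = (w₀Lx²/4-w₀L²x/3-w₀x⁴/(24L))/EI = (19·12·6²/4-19·12²·6/3-19·6⁴/(24·12))/200000 = -7011/400000 rad
Superposition: θ = Σ θ_i = -99/16000 rad ≈ -0.006188 rad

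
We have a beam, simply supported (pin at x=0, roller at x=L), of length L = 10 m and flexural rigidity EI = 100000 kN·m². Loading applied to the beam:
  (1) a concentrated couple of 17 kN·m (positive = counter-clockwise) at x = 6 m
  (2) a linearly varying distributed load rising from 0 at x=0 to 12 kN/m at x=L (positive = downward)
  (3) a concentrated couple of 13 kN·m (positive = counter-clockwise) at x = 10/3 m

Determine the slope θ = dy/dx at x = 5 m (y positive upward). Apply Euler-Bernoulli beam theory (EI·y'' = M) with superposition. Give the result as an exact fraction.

θ(5) = -1127/18000000 rad

Load 1 — applied couple M₀=17 kN·m at a=6 m (b=L-a=4):
  θ_1 = (M₀x²/(2L)+C₁)/EI  [x≤a] with C₁=M₀(3b²-L²)/(6L)=-221/15 = (17·5²/(2·10)+(-221/15))/100000 = 391/6000000 rad
Load 2 — triangular load w₀=12 kN/m (0→w₀ over full span):
  θ_2 = -w₀(7L⁴-30L²x²+15x⁴)/(360LEI) = -12·(7·10⁴-30·10²·5²+15·5⁴)/(360·10·100000) = -7/48000 rad
Load 3 — applied couple M₀=13 kN·m at a=10/3 m (b=L-a=20/3):
  θ_3 = (M₀x²/(2L)-M₀(x-a)+C₁)/EI  [x>a] with C₁=M₀(3b²-L²)/(6L)=65/9 = (13·5²/(2·10)-13·(5-(10/3))+(65/9))/100000 = 13/720000 rad
Superposition: θ = Σ θ_i = -1127/18000000 rad ≈ -0.000063 rad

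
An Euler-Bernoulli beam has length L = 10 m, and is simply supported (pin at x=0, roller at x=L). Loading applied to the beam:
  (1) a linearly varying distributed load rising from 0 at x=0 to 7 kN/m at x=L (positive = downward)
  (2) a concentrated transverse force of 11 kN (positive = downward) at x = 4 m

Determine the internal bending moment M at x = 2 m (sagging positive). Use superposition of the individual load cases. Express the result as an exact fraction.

Load 1 — triangular load w₀=7 kN/m (0→w₀ over full span):
  M_1 = w₀Lx/6 - w₀x³/(6L) = 7·10·2/6 - 7·2³/(6·10) = 112/5 kN·m
Load 2 — point force P=11 kN at a=4 m (b=L-a=6):
  M_2 = Pbx/L  [x≤a] = 11·6·2/10 = 66/5 kN·m
Superposition: M = Σ M_i = 178/5 kN·m ≈ 35.600000 kN·m

M(2) = 178/5 kN·m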